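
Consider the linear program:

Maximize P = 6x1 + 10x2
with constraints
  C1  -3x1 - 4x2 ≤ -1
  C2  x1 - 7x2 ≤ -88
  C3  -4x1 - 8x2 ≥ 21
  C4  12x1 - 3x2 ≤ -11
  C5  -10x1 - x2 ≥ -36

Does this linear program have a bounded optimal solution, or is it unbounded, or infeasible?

The boundaries -3x1 - 4x2 = -1 and x1 - 7x2 = -88 meet at (-69/5, 53/5), but that point violates -4x1 - 8x2 ≥ 21. Every candidate vertex is excluded by some other constraint, so the feasible region is empty.

infeasible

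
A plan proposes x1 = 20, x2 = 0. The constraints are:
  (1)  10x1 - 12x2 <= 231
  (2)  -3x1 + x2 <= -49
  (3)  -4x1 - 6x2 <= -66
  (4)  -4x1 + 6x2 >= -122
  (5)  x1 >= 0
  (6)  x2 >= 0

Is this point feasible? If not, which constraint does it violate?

feasible

(1): 200 ≤ 231 ✓
(2): -60 ≤ -49 ✓
(3): -80 ≤ -66 ✓
(4): -80 ≥ -122 ✓
(5): 20 ≥ 0 ✓
(6): 0 ≥ 0 ✓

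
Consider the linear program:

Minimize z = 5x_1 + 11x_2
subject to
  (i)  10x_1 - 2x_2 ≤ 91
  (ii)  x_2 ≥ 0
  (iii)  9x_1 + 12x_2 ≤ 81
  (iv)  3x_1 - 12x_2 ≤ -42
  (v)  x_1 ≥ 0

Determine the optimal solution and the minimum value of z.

At the optimal vertex, 3x_1 - 12x_2 = -42 and x_1 = 0.
Solving simultaneously gives x_1 = 0, x_2 = 7/2.

x_1 = 0, x_2 = 7/2, minimum z = 77/2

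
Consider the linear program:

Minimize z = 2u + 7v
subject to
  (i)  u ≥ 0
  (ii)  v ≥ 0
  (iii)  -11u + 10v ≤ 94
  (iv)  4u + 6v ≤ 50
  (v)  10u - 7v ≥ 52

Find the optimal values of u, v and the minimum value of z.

u = 26/5, v = 0, minimum z = 52/5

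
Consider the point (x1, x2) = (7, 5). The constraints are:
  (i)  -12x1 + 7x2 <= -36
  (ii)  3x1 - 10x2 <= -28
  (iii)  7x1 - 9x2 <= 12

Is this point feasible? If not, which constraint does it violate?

feasible

(i): -49 ≤ -36 ✓
(ii): -29 ≤ -28 ✓
(iii): 4 ≤ 12 ✓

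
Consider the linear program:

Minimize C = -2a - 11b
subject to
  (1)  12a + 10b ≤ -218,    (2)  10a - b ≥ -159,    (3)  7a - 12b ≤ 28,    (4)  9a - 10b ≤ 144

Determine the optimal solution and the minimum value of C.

a = -113/7, b = -17/7, minimum C = 59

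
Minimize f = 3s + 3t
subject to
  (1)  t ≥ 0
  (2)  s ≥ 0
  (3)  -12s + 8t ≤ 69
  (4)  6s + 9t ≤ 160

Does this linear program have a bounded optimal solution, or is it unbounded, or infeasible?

Corner points and f = 3s + 3t:
  (0, 0) → f = 0
  (80/3, 0) → f = 80
  (0, 69/8) → f = 207/8
  (659/156, 389/26) → f = 2993/52
The feasible region has finitely many vertices and no improving ray; the minimum is 0 at (0, 0).

bounded optimum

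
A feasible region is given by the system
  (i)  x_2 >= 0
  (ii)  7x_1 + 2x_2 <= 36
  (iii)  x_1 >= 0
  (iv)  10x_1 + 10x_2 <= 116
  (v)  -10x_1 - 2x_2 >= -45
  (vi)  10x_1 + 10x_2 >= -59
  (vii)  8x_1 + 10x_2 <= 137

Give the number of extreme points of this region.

The feasible vertices (each the meet of two boundaries and inside every other half-plane) are:
  (0, 0)
  (9/2, 0)
  (64/25, 226/25)
  (3, 15/2)
  (0, 58/5)

5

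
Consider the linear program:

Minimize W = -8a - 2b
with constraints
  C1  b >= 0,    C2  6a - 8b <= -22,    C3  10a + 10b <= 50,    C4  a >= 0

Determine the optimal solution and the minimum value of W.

Feasible corners and W = -8a - 2b:
  (9/7, 26/7) → W = -124/7
  (0, 11/4) → W = -11/2
  (0, 5) → W = -10

a = 9/7, b = 26/7, minimum W = -124/7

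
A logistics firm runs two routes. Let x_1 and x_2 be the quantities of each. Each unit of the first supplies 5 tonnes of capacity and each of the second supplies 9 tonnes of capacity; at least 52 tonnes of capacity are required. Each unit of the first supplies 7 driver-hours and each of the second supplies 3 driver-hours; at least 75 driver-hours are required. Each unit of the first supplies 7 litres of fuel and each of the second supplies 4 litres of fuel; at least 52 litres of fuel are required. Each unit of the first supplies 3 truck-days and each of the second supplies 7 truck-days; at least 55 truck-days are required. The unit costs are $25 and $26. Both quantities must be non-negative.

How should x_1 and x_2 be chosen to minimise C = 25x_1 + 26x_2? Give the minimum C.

Vertices and C = 25x_1 + 26x_2:
  (0, 25) → C = 650
  (55/3, 0) → C = 1375/3
  (9, 4) → C = 329
The feasible region is unbounded (it extends along (0, 1), (1, 0)), but C strictly increases along every unbounded feasible direction, so there is no improving ray and the minimum is attained at a vertex.

x_1 = 9, x_2 = 4, minimum C = 329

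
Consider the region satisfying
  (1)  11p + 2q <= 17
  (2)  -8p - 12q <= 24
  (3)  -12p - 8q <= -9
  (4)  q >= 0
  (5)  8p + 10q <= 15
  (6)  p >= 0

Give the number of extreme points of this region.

5

Pairwise boundary intersections that survive every other constraint:
  (17/11, 0)
  (70/47, 29/94)
  (3/4, 0)
  (0, 9/8)
  (0, 3/2)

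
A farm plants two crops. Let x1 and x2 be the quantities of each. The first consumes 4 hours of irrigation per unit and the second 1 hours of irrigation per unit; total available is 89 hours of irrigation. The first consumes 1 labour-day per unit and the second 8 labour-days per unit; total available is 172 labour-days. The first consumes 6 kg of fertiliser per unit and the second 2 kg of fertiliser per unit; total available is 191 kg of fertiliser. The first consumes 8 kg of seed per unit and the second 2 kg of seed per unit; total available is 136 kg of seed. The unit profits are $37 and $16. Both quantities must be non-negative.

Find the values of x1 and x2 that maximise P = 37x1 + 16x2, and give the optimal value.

x1 = 12, x2 = 20, maximum P = 764

Extreme points and P = 37x1 + 16x2:
  (0, 0) → P = 0
  (0, 43/2) → P = 344
  (17, 0) → P = 629
  (12, 20) → P = 764

The optimum lies where x1 + 8x2 = 172 and 8x1 + 2x2 = 136.
Solving simultaneously gives x1 = 12, x2 = 20.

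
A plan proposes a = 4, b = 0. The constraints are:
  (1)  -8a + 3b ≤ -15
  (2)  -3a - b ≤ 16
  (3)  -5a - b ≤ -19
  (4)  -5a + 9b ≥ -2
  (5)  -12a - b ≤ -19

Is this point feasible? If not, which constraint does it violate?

Constraint (4): -5a + 9b = -20, which is not ≥ -2. All other constraints are satisfied.

not feasible — violates (4)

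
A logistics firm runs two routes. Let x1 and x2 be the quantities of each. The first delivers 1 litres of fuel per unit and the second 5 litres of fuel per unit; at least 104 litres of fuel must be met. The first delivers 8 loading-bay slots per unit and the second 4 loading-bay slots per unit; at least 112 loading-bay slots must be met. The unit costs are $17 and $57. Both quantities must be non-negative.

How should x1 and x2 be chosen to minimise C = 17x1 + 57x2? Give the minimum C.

x1 = 4, x2 = 20, minimum C = 1208

Corner points and C = 17x1 + 57x2:
  (0, 28) → C = 1596
  (104, 0) → C = 1768
  (4, 20) → C = 1208
The feasible region is unbounded (it extends along (0, 1), (1, 0)), but C strictly increases along every unbounded feasible direction, so there is no improving ray and the minimum is attained at a vertex.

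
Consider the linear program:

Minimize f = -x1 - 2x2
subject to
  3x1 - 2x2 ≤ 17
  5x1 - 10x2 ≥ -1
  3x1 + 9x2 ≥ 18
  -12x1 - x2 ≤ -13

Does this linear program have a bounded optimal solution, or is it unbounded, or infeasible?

Extreme points and f = -x1 - 2x2:
  (43/5, 22/5) → f = -87/5
  (63/11, 1/11) → f = -65/11
  (57/25, 31/25) → f = -119/25
The feasible region has finitely many vertices and no improving ray; the minimum is -87/5 at (43/5, 22/5).

bounded optimum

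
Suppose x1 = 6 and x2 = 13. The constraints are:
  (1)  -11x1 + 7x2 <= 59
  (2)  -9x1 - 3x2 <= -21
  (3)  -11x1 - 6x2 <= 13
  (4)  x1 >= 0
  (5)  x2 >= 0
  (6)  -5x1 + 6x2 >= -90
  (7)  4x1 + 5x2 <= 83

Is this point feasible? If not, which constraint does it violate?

Constraint (7): 4x1 + 5x2 = 89, which is not ≤ 83. All other constraints are satisfied.

not feasible — violates (7)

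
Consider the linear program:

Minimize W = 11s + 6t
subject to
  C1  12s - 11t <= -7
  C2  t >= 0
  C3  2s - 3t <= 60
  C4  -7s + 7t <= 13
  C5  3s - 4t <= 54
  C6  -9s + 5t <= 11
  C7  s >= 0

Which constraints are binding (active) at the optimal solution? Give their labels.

Vertices and W = 11s + 6t:
  (94/7, 107/7) → W = 1676/7
  (0, 7/11) → W = 42/11
  (0, 13/7) → W = 78/7

The minimum is at (0, 7/11). Substituting into each constraint, equality holds for C1 and C7; the remaining constraints have slack.

C1 and C7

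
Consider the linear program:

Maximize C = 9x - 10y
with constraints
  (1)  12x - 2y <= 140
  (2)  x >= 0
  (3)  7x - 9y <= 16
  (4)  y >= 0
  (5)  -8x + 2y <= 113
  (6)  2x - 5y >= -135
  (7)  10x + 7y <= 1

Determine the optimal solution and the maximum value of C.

x = 1/10, y = 0, maximum C = 9/10

Extreme points and C = 9x - 10y:
  (0, 0) → C = 0
  (0, 1/7) → C = -10/7
  (1/10, 0) → C = 9/10

The optimum lies where y = 0 and 10x + 7y = 1.
Solving simultaneously gives x = 1/10, y = 0.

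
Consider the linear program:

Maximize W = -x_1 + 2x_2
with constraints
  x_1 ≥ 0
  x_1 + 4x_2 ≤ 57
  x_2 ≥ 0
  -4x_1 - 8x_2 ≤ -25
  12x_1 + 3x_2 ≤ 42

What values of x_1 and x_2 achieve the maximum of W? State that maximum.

At the optimal vertex, x_1 = 0 and 12x_1 + 3x_2 = 42.
Solving simultaneously gives x_1 = 0, x_2 = 14.

x_1 = 0, x_2 = 14, maximum W = 28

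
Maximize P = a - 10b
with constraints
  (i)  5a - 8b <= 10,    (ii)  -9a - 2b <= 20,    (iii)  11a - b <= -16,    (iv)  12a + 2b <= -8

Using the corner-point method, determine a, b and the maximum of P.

Feasible corners and P = a - 10b:
  (-70/41, -95/41) → P = 880/41
  (-138/83, -190/83) → P = 1762/83
  (-20/17, 52/17) → P = -540/17
The feasible region is unbounded (it extends along (-2, 9), (-1, 6)), but P strictly decreases along every unbounded feasible direction, so there is no improving ray and the maximum is attained at a vertex.

a = -70/41, b = -95/41, maximum P = 880/41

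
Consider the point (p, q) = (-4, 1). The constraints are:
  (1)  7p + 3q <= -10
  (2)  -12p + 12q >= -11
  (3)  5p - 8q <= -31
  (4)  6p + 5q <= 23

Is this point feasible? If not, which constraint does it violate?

not feasible — violates (3)

Constraint (3): 5p - 8q = -28, which is not ≤ -31. All other constraints are satisfied.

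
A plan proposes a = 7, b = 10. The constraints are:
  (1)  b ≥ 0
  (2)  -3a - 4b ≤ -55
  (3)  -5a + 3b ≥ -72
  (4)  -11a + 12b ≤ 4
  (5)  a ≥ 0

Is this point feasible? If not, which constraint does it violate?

Constraint (4): -11a + 12b = 43, which is not ≤ 4. All other constraints are satisfied.

not feasible — violates (4)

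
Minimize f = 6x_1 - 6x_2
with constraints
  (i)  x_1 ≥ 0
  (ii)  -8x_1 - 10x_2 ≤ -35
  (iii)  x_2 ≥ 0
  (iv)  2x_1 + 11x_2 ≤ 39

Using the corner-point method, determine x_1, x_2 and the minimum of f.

Feasible corners and f = 6x_1 - 6x_2:
  (0, 7/2) → f = -21
  (0, 39/11) → f = -234/11
  (35/8, 0) → f = 105/4
  (39/2, 0) → f = 117

At the optimal vertex, x_1 = 0 and 2x_1 + 11x_2 = 39.
Solving simultaneously gives x_1 = 0, x_2 = 39/11.

x_1 = 0, x_2 = 39/11, minimum f = -234/11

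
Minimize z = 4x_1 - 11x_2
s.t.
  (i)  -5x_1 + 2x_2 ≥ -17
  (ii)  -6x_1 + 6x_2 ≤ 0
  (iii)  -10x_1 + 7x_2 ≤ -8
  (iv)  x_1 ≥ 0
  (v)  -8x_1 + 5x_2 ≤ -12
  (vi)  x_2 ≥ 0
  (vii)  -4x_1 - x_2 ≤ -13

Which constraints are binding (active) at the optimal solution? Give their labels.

Corner points and z = 4x_1 - 11x_2:
  (17/3, 17/3) → z = -119/3
  (17/5, 0) → z = 68/5
  (4, 4) → z = -28
  (11/4, 2) → z = -11
  (13/4, 0) → z = 13

The minimum is at (17/3, 17/3). Substituting into each constraint, equality holds for (i) and (ii); the remaining constraints have slack.

(i) and (ii)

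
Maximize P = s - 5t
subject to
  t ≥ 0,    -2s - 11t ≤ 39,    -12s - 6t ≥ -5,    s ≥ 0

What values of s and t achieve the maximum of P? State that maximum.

Corner points and P = s - 5t:
  (5/12, 0) → P = 5/12
  (0, 0) → P = 0
  (0, 5/6) → P = -25/6

s = 5/12, t = 0, maximum P = 5/12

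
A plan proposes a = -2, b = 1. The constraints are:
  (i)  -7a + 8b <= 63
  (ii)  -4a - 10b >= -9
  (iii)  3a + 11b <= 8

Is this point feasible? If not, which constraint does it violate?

(i): 22 ≤ 63 ✓
(ii): -2 ≥ -9 ✓
(iii): 5 ≤ 8 ✓

feasible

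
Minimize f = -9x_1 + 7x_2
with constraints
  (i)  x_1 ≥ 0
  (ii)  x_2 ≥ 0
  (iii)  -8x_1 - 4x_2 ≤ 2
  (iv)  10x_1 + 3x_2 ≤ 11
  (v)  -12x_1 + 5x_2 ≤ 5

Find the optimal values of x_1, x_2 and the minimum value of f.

x_1 = 11/10, x_2 = 0, minimum f = -99/10

Extreme points and f = -9x_1 + 7x_2:
  (0, 0) → f = 0
  (0, 1) → f = 7
  (11/10, 0) → f = -99/10
  (20/43, 91/43) → f = 457/43

The binding constraints are x_2 = 0 and 10x_1 + 3x_2 = 11.
Solving simultaneously gives x_1 = 11/10, x_2 = 0.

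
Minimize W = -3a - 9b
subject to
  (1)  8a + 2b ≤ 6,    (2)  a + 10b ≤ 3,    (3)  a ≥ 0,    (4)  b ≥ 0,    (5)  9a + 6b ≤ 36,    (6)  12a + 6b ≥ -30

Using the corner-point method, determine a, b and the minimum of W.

Vertices and W = -3a - 9b:
  (9/13, 3/13) → W = -54/13
  (3/4, 0) → W = -9/4
  (0, 3/10) → W = -27/10
  (0, 0) → W = 0

a = 9/13, b = 3/13, minimum W = -54/13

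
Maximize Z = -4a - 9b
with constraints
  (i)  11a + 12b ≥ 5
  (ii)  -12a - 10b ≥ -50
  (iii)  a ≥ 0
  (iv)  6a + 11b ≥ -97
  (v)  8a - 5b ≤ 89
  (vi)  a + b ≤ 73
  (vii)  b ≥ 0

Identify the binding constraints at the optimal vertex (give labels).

(i) and (vii)

Corner points and Z = -4a - 9b:
  (0, 5/12) → Z = -15/4
  (5/11, 0) → Z = -20/11
  (0, 5) → Z = -45
  (25/6, 0) → Z = -50/3

The maximum is at (5/11, 0). Substituting into each constraint, equality holds for (i) and (vii); the remaining constraints have slack.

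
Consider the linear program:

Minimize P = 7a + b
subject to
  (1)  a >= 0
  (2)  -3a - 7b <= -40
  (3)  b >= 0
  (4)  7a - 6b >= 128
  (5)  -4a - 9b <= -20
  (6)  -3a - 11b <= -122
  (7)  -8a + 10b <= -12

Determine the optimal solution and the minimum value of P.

Feasible corners and P = 7a + b:
  (122/3, 0) → P = 854/3
  (428/19, 94/19) → P = 3090/19
  (604/11, 470/11) → P = 4698/11
The feasible region is unbounded (it extends along (5, 4), (1, 0)), but P strictly increases along every unbounded feasible direction, so there is no improving ray and the minimum is attained at a vertex.

a = 428/19, b = 94/19, minimum P = 3090/19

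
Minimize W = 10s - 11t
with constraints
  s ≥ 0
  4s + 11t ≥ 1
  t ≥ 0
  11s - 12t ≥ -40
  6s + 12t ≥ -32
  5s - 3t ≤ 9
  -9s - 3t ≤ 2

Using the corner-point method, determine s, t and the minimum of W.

s = 76/9, t = 299/27, minimum W = -1009/27

Corner points and W = 10s - 11t:
  (0, 1/11) → W = -1
  (0, 10/3) → W = -110/3
  (1/4, 0) → W = 5/2
  (9/5, 0) → W = 18
  (76/9, 299/27) → W = -1009/27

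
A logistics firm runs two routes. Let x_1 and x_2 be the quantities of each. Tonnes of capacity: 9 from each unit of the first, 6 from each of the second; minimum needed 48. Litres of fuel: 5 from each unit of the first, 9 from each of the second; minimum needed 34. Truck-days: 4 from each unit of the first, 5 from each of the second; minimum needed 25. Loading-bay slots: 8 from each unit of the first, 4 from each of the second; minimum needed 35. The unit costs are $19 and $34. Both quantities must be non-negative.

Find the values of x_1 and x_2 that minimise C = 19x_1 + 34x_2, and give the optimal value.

x_1 = 5, x_2 = 1, minimum C = 129

Vertices and C = 19x_1 + 34x_2:
  (0, 35/4) → C = 595/2
  (34/5, 0) → C = 646/5
  (30/7, 11/7) → C = 944/7
  (3/2, 23/4) → C = 224
  (5, 1) → C = 129
The feasible region is unbounded (it extends along (0, 1), (1, 0)), but C strictly increases along every unbounded feasible direction, so there is no improving ray and the minimum is attained at a vertex.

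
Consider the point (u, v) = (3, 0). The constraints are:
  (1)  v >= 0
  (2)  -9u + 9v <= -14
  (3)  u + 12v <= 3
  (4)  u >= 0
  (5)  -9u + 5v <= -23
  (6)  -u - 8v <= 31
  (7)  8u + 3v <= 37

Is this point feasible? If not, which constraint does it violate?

feasible

(1): 0 ≥ 0 ✓
(2): -27 ≤ -14 ✓
(3): 3 ≤ 3 ✓
(4): 3 ≥ 0 ✓
(5): -27 ≤ -23 ✓
(6): -3 ≤ 31 ✓
(7): 24 ≤ 37 ✓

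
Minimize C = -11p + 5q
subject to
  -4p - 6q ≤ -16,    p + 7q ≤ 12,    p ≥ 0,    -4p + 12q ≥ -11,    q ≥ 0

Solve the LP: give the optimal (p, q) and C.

Extreme points and C = -11p + 5q:
  (20/11, 16/11) → C = -140/11
  (43/12, 5/18) → C = -1369/36
  (221/40, 37/40) → C = -1123/20

p = 221/40, q = 37/40, minimum C = -1123/20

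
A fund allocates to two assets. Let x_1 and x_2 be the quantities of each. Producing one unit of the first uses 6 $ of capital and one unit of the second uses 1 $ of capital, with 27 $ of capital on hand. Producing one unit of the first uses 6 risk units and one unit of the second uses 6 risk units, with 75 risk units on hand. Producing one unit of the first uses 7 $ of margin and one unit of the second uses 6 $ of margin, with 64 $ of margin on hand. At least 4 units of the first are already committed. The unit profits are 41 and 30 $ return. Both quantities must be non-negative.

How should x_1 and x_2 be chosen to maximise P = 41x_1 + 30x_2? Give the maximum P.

x_1 = 4, x_2 = 3, maximum P = 254

Feasible corners and P = 41x_1 + 30x_2:
  (9/2, 0) → P = 369/2
  (4, 0) → P = 164
  (4, 3) → P = 254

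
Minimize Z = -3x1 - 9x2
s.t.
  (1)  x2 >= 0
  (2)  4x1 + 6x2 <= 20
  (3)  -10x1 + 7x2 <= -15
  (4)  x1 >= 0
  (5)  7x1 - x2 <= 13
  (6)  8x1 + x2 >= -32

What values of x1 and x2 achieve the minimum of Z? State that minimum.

Feasible corners and Z = -3x1 - 9x2:
  (3/2, 0) → Z = -9/2
  (13/7, 0) → Z = -39/7
  (76/39, 25/39) → Z = -151/13

x1 = 76/39, x2 = 25/39, minimum Z = -151/13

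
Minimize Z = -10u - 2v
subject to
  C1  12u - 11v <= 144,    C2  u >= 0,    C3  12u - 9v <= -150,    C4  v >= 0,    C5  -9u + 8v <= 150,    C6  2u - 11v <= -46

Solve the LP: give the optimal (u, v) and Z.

u = 10, v = 30, minimum Z = -160

Extreme points and Z = -10u - 2v:
  (0, 50/3) → Z = -100/3
  (0, 75/4) → Z = -75/2
  (10, 30) → Z = -160

The binding constraints are 12u - 9v = -150 and -9u + 8v = 150.
Solving simultaneously gives u = 10, v = 30.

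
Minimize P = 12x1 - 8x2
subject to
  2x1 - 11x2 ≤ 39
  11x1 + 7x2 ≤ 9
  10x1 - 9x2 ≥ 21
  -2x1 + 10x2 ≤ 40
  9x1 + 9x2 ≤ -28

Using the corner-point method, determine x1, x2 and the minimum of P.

x1 = -30/23, x2 = -87/23, minimum P = 336/23

The binding constraints are 2x1 - 11x2 = 39 and 10x1 - 9x2 = 21.
Solving simultaneously gives x1 = -30/23, x2 = -87/23.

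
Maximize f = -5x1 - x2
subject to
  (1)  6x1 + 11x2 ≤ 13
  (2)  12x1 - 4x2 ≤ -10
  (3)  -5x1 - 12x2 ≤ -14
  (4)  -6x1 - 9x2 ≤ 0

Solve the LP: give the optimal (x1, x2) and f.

x1 = -39/4, x2 = 13/2, maximum f = 169/4

Corner points and f = -5x1 - x2:
  (-29/78, 18/13) → f = 37/78
  (-39/4, 13/2) → f = 169/4
  (-16/41, 109/82) → f = 51/82
  (-14/3, 28/9) → f = 182/9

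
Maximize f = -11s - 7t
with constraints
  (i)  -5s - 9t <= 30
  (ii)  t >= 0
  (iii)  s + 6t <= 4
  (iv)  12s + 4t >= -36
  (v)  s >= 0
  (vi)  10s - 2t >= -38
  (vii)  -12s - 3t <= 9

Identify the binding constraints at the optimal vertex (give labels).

(ii) and (v)

Extreme points and f = -11s - 7t:
  (4, 0) → f = -44
  (0, 0) → f = 0
  (0, 2/3) → f = -14/3

The maximum is at (0, 0). Substituting into each constraint, equality holds for (ii) and (v); the remaining constraints have slack.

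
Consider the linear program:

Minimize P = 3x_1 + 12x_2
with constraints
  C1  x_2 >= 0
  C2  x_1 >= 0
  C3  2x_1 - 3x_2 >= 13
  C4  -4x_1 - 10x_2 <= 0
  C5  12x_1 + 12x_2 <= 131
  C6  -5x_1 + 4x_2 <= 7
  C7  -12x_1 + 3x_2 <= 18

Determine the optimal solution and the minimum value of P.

x_1 = 13/2, x_2 = 0, minimum P = 39/2

Corner points and P = 3x_1 + 12x_2:
  (13/2, 0) → P = 39/2
  (131/12, 0) → P = 131/4
  (183/20, 53/30) → P = 973/20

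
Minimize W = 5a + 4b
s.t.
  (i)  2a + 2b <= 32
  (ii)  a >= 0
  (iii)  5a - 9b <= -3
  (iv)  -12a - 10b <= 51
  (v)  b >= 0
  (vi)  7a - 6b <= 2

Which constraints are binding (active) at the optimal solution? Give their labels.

(ii) and (iii)

Extreme points and W = 5a + 4b:
  (0, 16) → W = 64
  (98/13, 110/13) → W = 930/13
  (0, 1/3) → W = 4/3
  (12/11, 31/33) → W = 304/33

The minimum is at (0, 1/3). Substituting into each constraint, equality holds for (ii) and (iii); the remaining constraints have slack.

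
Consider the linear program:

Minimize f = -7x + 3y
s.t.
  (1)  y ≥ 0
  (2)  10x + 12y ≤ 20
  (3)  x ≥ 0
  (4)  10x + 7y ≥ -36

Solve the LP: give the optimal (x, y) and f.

Corner points and f = -7x + 3y:
  (2, 0) → f = -14
  (0, 0) → f = 0
  (0, 5/3) → f = 5

x = 2, y = 0, minimum f = -14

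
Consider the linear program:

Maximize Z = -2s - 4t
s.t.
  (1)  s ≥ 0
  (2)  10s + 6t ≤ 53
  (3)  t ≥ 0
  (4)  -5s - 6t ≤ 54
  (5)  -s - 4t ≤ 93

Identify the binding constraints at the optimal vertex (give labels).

Feasible corners and Z = -2s - 4t:
  (0, 53/6) → Z = -106/3
  (0, 0) → Z = 0
  (53/10, 0) → Z = -53/5

The maximum is at (0, 0). Substituting into each constraint, equality holds for (1) and (3); the remaining constraints have slack.

(1) and (3)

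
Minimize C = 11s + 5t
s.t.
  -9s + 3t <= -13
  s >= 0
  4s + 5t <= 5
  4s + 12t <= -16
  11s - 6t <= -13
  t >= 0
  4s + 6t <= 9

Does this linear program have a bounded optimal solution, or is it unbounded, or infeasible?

The boundaries t = 0 and 4s + 6t = 9 meet at (9/4, 0), but that point violates 4s + 5t ≤ 5. Every candidate vertex is excluded by some other constraint, so the feasible region is empty.

infeasible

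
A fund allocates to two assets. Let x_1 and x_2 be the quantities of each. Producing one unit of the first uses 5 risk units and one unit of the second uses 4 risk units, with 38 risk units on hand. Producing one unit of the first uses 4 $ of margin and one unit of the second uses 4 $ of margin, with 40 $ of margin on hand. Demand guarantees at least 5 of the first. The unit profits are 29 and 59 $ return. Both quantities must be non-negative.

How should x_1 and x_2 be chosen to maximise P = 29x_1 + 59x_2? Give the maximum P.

x_1 = 5, x_2 = 13/4, maximum P = 1347/4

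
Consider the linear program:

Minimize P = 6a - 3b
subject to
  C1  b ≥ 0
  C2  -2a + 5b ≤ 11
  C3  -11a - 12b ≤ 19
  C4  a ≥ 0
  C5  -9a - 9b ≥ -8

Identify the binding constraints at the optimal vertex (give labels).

C4 and C5

Extreme points and P = 6a - 3b:
  (0, 0) → P = 0
  (8/9, 0) → P = 16/3
  (0, 8/9) → P = -8/3

The minimum is at (0, 8/9). Substituting into each constraint, equality holds for C4 and C5; the remaining constraints have slack.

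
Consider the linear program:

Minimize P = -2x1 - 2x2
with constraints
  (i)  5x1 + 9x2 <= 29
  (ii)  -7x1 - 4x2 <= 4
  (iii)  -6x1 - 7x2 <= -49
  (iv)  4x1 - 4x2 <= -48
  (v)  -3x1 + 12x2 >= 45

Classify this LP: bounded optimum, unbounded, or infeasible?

The boundaries -7x1 - 4x2 = 4 and -6x1 - 7x2 = -49 meet at (-224/25, 367/25), but that point violates 5x1 + 9x2 ≤ 29. Every candidate vertex is excluded by some other constraint, so the feasible region is empty.

infeasible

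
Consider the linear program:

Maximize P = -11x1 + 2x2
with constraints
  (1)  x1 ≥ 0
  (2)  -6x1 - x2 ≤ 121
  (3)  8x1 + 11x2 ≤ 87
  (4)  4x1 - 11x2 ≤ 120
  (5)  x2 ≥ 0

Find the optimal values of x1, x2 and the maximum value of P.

Extreme points and P = -11x1 + 2x2:
  (0, 87/11) → P = 174/11
  (0, 0) → P = 0
  (87/8, 0) → P = -957/8

At the optimal vertex, x1 = 0 and 8x1 + 11x2 = 87.
Solving simultaneously gives x1 = 0, x2 = 87/11.

x1 = 0, x2 = 87/11, maximum P = 174/11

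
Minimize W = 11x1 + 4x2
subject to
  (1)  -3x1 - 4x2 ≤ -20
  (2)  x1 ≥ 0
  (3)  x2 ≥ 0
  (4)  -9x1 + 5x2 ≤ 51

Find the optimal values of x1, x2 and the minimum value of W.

x1 = 0, x2 = 5, minimum W = 20

Corner points and W = 11x1 + 4x2:
  (0, 5) → W = 20
  (20/3, 0) → W = 220/3
  (0, 51/5) → W = 204/5
The feasible region is unbounded (it extends along (1, 0), (5, 9)), but W strictly increases along every unbounded feasible direction, so there is no improving ray and the minimum is attained at a vertex.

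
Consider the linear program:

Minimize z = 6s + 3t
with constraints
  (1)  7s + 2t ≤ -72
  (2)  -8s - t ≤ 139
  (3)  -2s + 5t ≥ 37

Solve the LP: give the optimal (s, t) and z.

s = -122/7, t = 3/7, minimum z = -723/7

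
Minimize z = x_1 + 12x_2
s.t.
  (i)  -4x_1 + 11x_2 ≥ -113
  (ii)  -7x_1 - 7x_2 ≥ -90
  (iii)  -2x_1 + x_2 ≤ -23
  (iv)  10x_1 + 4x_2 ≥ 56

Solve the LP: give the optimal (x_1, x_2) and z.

Feasible corners and z = x_1 + 12x_2:
  (1781/105, -431/105) → z = -3391/105
  (178/21, -151/21) → z = -1634/21
  (251/21, 19/21) → z = 479/21
  (74/9, -59/9) → z = -634/9

x_1 = 178/21, x_2 = -151/21, minimum z = -1634/21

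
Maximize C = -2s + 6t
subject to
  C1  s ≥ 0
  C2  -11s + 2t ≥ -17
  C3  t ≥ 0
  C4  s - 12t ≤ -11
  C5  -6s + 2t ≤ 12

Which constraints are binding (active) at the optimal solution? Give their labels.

C2 and C5

Feasible corners and C = -2s + 6t:
  (0, 11/12) → C = 11/2
  (0, 6) → C = 36
  (113/65, 69/65) → C = 188/65
  (29/5, 117/5) → C = 644/5

The maximum is at (29/5, 117/5). Substituting into each constraint, equality holds for C2 and C5; the remaining constraints have slack.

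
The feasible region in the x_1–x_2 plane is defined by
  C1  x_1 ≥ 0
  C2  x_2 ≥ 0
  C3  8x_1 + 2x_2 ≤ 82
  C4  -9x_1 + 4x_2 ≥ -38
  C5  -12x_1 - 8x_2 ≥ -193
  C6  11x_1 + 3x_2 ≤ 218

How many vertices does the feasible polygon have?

5

Pairwise boundary intersections that survive every other constraint:
  (0, 0)
  (0, 193/8)
  (38/9, 0)
  (202/25, 217/25)
  (27/4, 14)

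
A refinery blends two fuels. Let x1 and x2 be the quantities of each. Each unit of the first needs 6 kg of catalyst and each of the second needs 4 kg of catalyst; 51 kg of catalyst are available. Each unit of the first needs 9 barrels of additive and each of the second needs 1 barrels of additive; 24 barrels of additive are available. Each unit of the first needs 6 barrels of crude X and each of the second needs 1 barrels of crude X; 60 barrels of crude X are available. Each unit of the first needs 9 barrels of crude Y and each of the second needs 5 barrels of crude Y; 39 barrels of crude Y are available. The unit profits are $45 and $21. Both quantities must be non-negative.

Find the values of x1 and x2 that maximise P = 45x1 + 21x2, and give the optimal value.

x1 = 9/4, x2 = 15/4, maximum P = 180

Corner points and P = 45x1 + 21x2:
  (0, 0) → P = 0
  (0, 39/5) → P = 819/5
  (8/3, 0) → P = 120
  (9/4, 15/4) → P = 180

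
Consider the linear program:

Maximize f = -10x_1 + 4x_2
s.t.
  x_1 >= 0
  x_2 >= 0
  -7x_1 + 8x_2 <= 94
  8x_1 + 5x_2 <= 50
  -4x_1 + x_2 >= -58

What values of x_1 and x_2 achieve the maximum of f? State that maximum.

x_1 = 0, x_2 = 10, maximum f = 40

Extreme points and f = -10x_1 + 4x_2:
  (0, 0) → f = 0
  (0, 10) → f = 40
  (25/4, 0) → f = -125/2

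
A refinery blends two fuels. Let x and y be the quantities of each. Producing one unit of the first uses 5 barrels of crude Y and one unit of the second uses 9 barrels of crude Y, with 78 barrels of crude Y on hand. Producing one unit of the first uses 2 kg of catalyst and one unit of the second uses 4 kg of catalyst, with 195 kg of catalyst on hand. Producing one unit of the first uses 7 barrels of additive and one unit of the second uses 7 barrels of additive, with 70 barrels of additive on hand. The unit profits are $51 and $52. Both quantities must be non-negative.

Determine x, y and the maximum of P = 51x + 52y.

x = 3, y = 7, maximum P = 517

Vertices and P = 51x + 52y:
  (0, 0) → P = 0
  (0, 26/3) → P = 1352/3
  (10, 0) → P = 510
  (3, 7) → P = 517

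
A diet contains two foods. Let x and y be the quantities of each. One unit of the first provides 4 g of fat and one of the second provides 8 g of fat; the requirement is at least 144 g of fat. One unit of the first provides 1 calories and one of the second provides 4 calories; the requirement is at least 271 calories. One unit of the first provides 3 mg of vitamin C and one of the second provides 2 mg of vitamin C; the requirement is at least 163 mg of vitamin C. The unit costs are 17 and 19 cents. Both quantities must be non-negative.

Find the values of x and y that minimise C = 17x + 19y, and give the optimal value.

x = 11, y = 65, minimum C = 1422

Extreme points and C = 17x + 19y:
  (0, 163/2) → C = 3097/2
  (271, 0) → C = 4607
  (11, 65) → C = 1422
The feasible region is unbounded (it extends along (0, 1), (1, 0)), but C strictly increases along every unbounded feasible direction, so there is no improving ray and the minimum is attained at a vertex.

The binding constraints are x + 4y = 271 and 3x + 2y = 163.
Solving simultaneously gives x = 11, y = 65.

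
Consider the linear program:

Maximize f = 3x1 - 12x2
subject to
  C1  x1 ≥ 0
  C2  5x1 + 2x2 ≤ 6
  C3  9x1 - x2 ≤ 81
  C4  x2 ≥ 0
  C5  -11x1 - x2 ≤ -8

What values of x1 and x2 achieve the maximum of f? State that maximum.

Corner points and f = 3x1 - 12x2:
  (6/5, 0) → f = 18/5
  (10/17, 26/17) → f = -282/17
  (8/11, 0) → f = 24/11

The binding constraints are 5x1 + 2x2 = 6 and x2 = 0.
Solving simultaneously gives x1 = 6/5, x2 = 0.

x1 = 6/5, x2 = 0, maximum f = 18/5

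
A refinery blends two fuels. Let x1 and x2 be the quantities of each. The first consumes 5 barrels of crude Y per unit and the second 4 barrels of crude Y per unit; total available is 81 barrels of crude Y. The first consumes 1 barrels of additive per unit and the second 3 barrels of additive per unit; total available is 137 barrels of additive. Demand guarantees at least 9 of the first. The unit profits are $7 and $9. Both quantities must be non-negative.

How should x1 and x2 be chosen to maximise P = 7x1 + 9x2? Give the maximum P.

The optimum lies where 5x1 + 4x2 = 81 and x1 = 9.
Solving simultaneously gives x1 = 9, x2 = 9.

x1 = 9, x2 = 9, maximum P = 144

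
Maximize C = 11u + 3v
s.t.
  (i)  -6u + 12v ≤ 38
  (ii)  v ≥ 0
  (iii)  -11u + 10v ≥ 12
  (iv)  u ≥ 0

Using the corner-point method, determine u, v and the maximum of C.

u = 59/18, v = 173/36, maximum C = 1817/36

The binding constraints are -6u + 12v = 38 and -11u + 10v = 12.
Solving simultaneously gives u = 59/18, v = 173/36.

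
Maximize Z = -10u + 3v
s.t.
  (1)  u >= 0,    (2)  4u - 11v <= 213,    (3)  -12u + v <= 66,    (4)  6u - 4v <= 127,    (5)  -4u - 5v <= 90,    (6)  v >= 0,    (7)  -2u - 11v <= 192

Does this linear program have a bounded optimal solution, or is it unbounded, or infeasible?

unbounded

From the feasible point (0, 66), moving in the direction (1, 12) keeps every constraint satisfied while Z increases without bound.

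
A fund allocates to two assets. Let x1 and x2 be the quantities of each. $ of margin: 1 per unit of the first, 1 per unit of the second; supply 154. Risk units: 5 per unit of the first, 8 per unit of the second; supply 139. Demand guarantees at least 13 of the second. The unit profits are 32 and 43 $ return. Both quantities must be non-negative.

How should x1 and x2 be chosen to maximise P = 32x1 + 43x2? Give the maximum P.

Corner points and P = 32x1 + 43x2:
  (0, 139/8) → P = 5977/8
  (0, 13) → P = 559
  (7, 13) → P = 783

x1 = 7, x2 = 13, maximum P = 783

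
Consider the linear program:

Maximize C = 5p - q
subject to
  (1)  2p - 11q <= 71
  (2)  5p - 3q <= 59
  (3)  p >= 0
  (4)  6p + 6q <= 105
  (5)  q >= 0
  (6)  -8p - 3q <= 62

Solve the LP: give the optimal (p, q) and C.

Extreme points and C = 5p - q:
  (223/16, 57/16) → C = 529/8
  (59/5, 0) → C = 59
  (0, 35/2) → C = -35/2
  (0, 0) → C = 0

The optimum lies where 5p - 3q = 59 and 6p + 6q = 105.
Solving simultaneously gives p = 223/16, q = 57/16.

p = 223/16, q = 57/16, maximum C = 529/8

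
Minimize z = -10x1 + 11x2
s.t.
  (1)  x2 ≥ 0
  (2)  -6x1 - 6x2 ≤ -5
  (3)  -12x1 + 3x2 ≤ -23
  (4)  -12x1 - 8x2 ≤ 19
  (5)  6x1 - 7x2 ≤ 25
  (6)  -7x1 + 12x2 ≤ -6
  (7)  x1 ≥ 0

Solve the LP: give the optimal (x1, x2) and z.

x1 = 258/23, x2 = 139/23, minimum z = -1051/23

Corner points and z = -10x1 + 11x2:
  (23/12, 0) → z = -115/6
  (25/6, 0) → z = -125/3
  (86/41, 89/123) → z = -1601/123
  (258/23, 139/23) → z = -1051/23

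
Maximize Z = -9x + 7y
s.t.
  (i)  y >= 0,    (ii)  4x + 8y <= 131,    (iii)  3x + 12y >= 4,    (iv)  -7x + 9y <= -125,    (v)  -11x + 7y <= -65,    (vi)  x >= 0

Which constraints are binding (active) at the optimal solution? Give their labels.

Vertices and Z = -9x + 7y:
  (131/4, 0) → Z = -1179/4
  (125/7, 0) → Z = -1125/7
  (2179/92, 417/92) → Z = -4173/23

The maximum is at (125/7, 0). Substituting into each constraint, equality holds for (i) and (iv); the remaining constraints have slack.

(i) and (iv)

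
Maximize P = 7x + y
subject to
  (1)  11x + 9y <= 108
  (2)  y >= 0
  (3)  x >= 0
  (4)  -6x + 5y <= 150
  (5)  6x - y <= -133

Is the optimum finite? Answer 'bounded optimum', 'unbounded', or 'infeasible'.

The boundaries 11x + 9y = 108 and y = 0 meet at (108/11, 0), but that point violates 6x - y ≤ -133. Every candidate vertex is excluded by some other constraint, so the feasible region is empty.

infeasible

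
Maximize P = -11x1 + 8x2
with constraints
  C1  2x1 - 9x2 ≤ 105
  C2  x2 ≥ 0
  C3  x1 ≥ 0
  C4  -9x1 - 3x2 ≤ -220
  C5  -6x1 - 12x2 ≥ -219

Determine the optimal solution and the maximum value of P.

x1 = 661/30, x2 = 217/30, maximum P = -369/2

Extreme points and P = -11x1 + 8x2:
  (220/9, 0) → P = -2420/9
  (73/2, 0) → P = -803/2
  (661/30, 217/30) → P = -369/2

At the optimal vertex, -9x1 - 3x2 = -220 and -6x1 - 12x2 = -219.
Solving simultaneously gives x1 = 661/30, x2 = 217/30.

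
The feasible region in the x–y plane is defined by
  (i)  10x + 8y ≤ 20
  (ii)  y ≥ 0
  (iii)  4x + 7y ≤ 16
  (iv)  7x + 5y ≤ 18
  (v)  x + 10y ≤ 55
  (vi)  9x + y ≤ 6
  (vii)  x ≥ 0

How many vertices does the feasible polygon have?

Of the 21 pairwise boundary intersections, those satisfying every inequality are:
  (6/19, 40/19)
  (14/31, 60/31)
  (2/3, 0)
  (0, 0)
  (0, 16/7)

5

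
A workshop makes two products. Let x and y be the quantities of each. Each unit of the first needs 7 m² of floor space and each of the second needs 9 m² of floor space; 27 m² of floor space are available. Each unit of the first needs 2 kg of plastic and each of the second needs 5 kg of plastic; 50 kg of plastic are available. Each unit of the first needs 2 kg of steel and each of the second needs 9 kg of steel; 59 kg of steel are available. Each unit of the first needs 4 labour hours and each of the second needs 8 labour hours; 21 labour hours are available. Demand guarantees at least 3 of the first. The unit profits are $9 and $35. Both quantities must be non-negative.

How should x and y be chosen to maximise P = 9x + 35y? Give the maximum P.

x = 3, y = 2/3, maximum P = 151/3

Feasible corners and P = 9x + 35y:
  (27/7, 0) → P = 243/7
  (3, 0) → P = 27
  (3, 2/3) → P = 151/3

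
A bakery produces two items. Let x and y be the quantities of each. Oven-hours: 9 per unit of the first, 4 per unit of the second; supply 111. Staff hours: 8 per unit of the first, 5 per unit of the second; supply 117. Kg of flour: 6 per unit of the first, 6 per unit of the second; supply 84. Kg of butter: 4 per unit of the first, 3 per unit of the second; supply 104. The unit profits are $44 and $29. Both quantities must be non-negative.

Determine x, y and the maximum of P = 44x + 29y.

x = 11, y = 3, maximum P = 571

Feasible corners and P = 44x + 29y:
  (0, 0) → P = 0
  (0, 14) → P = 406
  (37/3, 0) → P = 1628/3
  (11, 3) → P = 571

At the optimal vertex, 9x + 4y = 111 and 6x + 6y = 84.
Solving simultaneously gives x = 11, y = 3.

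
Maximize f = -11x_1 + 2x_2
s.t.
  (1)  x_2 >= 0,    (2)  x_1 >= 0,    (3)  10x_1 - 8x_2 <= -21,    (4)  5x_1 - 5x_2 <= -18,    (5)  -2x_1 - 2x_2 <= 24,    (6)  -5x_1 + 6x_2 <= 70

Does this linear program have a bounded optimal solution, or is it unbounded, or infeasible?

bounded optimum

Corner points and f = -11x_1 + 2x_2:
  (0, 18/5) → f = 36/5
  (0, 35/3) → f = 70/3
  (39/10, 15/2) → f = -279/10
  (217/10, 119/4) → f = -896/5
The feasible region has finitely many vertices and no improving ray; the maximum is 70/3 at (0, 35/3).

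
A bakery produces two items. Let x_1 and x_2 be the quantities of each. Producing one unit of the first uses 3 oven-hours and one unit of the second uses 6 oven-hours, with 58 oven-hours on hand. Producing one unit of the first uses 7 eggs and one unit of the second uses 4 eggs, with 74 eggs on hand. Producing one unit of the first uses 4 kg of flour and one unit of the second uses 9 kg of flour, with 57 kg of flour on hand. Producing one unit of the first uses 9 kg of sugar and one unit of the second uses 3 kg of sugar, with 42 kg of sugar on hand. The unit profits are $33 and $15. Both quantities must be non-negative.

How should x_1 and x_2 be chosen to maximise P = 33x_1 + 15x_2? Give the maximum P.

Feasible corners and P = 33x_1 + 15x_2:
  (0, 0) → P = 0
  (0, 19/3) → P = 95
  (14/3, 0) → P = 154
  (3, 5) → P = 174

x_1 = 3, x_2 = 5, maximum P = 174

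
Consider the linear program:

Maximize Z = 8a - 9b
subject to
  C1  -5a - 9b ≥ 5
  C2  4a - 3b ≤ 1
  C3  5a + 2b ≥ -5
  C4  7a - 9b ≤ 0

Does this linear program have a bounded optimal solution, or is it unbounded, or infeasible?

Corner points and Z = 8a - 9b:
  (-1, 0) → Z = -8
  (-5/12, -35/108) → Z = -5/12
  (-45/59, -35/59) → Z = -45/59
The feasible region has finitely many vertices and no improving ray; the maximum is -5/12 at (-5/12, -35/108).

bounded optimum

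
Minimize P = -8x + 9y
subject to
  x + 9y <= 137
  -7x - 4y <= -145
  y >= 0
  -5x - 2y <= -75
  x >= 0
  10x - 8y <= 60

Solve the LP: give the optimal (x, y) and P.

x = 175/12, y = 515/48, minimum P = -965/48

Vertices and P = -8x + 9y:
  (757/59, 814/59) → P = 1270/59
  (818/49, 655/49) → P = -649/49
  (175/12, 515/48) → P = -965/48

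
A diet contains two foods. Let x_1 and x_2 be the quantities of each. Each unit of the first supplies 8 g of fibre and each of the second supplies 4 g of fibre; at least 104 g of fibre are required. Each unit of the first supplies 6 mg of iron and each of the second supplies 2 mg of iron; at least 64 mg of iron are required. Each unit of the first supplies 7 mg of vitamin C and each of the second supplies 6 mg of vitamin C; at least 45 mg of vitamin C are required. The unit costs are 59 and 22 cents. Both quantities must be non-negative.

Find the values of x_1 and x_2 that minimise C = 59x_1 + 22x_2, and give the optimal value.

x_1 = 6, x_2 = 14, minimum C = 662

The feasible region is unbounded (it extends along (0, 1), (1, 0)), but C strictly increases along every unbounded feasible direction, so there is no improving ray and the minimum is attained at a vertex.

The binding constraints are 8x_1 + 4x_2 = 104 and 6x_1 + 2x_2 = 64.
Solving simultaneously gives x_1 = 6, x_2 = 14.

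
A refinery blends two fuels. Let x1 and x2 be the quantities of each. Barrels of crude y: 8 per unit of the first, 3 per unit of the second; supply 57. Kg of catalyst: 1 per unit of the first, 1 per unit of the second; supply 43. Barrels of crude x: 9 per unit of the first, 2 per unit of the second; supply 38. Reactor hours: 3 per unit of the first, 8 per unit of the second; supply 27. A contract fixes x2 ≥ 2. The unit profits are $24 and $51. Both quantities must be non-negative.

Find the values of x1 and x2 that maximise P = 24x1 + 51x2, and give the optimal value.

Vertices and P = 24x1 + 51x2:
  (0, 27/8) → P = 1377/8
  (0, 2) → P = 102
  (11/3, 2) → P = 190

x1 = 11/3, x2 = 2, maximum P = 190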